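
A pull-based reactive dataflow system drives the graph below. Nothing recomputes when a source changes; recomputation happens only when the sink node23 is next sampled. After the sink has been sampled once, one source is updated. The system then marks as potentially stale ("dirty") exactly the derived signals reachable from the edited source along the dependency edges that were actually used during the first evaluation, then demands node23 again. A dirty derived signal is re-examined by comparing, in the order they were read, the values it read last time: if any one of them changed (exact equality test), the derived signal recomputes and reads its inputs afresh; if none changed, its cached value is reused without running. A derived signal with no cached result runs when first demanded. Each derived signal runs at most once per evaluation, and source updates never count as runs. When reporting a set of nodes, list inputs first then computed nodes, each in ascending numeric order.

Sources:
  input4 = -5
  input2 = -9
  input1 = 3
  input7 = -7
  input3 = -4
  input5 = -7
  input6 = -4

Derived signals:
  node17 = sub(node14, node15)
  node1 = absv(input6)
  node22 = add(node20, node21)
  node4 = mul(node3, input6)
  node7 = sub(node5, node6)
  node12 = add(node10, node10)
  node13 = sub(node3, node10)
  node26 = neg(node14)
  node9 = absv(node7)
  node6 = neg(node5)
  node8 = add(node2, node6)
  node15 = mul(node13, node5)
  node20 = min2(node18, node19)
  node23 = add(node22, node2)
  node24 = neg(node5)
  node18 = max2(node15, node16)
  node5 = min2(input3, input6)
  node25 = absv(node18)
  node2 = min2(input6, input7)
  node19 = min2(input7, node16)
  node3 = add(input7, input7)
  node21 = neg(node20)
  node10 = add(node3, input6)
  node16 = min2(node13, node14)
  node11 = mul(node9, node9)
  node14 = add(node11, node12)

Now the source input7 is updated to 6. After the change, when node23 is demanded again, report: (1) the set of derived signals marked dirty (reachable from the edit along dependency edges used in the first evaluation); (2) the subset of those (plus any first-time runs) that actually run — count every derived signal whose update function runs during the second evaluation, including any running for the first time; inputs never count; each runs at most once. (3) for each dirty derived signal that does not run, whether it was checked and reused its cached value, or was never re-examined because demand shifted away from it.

Marked dirty: node2, node3, node10, node12, node13, node14, node15, node16, node18, node19, node20, node21, node22, node23.
Derived signals that run: node2, node3, node10, node12, node13, node14, node16, node19, node20, node21, node22, node23 — 12 in total.
Checked but reused from cache: node15, node18.
Key observation: the cutoff stops propagation at node15 — its inputs' values are unchanged, so it reuses its cache.

First evaluation (everything demanded from the output):
  node2 = min2(-4, -7) = -7
  node3 = add(-7, -7) = -14
  node5 = min2(-4, -4) = -4
  node6 = neg(-4) = 4
  node7 = sub(-4, 4) = -8
  node9 = absv(-8) = 8
  node10 = add(-14, -4) = -18
  node11 = mul(8, 8) = 64
  node12 = add(-18, -18) = -36
  node13 = sub(-14, -18) = 4
  node14 = add(64, -36) = 28
  node15 = mul(4, -4) = -16
  node16 = min2(4, 28) = 4
  node18 = max2(-16, 4) = 4
  node19 = min2(-7, 4) = -7
  node20 = min2(4, -7) = -7
  node21 = neg(-7) = 7
  node22 = add(-7, 7) = 0
  node23 = add(0, -7) = -7

Propagation after the edit:
  node2: runs — input7 -7->6; result -4.
  node3: runs — input7 -7->6; input7 -7->6; result 12.
  node10: runs — node3 -14->12; result 8.
  node12: runs — node10 -18->8; node10 -18->8; result 16.
  node13: runs — node3 -14->12; node10 -18->8; result 4 (same value as before).
  node14: runs — node12 -36->16; result 80.
  node15: checked — values it read are unchanged (node13 unchanged, node5 unchanged); reused cached -16 without running.
  node16: runs — node14 28->80; result 4 (same value as before).
  node18: checked — values it read are unchanged (node15 unchanged, node16 unchanged); reused cached 4 without running.
  node19: runs — input7 -7->6; result 4.
  node20: runs — node19 -7->4; result 4.
  node21: runs — node20 -7->4; result -4.
  node22: runs — node20 -7->4; node21 7->-4; result 0 (same value as before).
  node23: runs — node2 -7->-4; result -4.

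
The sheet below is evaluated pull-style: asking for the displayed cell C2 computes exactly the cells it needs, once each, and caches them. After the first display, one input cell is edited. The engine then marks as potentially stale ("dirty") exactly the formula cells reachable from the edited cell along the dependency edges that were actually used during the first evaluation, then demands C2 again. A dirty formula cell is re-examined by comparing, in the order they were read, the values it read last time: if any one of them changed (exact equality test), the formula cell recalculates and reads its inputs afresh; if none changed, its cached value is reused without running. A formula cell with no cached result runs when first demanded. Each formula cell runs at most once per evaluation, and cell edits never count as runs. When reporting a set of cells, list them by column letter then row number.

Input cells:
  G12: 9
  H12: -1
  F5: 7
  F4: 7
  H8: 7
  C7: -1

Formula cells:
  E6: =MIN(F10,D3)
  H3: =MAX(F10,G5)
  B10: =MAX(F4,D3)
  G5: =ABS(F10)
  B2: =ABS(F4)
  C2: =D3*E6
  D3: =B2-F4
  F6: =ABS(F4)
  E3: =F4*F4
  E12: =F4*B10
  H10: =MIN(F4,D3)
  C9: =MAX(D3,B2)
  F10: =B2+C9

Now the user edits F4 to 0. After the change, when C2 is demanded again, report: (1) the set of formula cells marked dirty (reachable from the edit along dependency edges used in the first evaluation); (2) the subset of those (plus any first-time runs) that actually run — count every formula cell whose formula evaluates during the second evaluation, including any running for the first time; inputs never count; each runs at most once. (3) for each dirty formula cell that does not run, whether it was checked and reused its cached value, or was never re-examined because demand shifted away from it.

The edit dirties: B2, C2, C9, D3, E6, F10.
5 formula cells run: B2, C9, D3, E6, F10.
Cache hits after checking: C2.
Note where the cutoff bites: C2 is checked, finds nothing changed, and keeps its cache.

First demand of the output computes:
  B2 = ABS(7) = 7
  D3 = 7 - 7 = 0
  C9 = MAX(0, 7) = 7
  F10 = 7 + 7 = 14
  E6 = MIN(14, 0) = 0
  C2 = 0 * 0 = 0

After the edit, cleaning proceeds:
  B2: a read changed (F4 7->0) — executes, giving 0.
  D3: a read changed (B2 7->0; F4 7->0) — executes, giving 0 — identical to its old value.
  C9: a read changed (B2 7->0) — executes, giving 0.
  F10: a read changed (B2 7->0; C9 7->0) — executes, giving 0.
  E6: a read changed (F10 14->0) — executes, giving 0 — identical to its old value.
  C2: dirty, but its reads are unchanged (D3 unchanged, E6 unchanged); cached 0 stands.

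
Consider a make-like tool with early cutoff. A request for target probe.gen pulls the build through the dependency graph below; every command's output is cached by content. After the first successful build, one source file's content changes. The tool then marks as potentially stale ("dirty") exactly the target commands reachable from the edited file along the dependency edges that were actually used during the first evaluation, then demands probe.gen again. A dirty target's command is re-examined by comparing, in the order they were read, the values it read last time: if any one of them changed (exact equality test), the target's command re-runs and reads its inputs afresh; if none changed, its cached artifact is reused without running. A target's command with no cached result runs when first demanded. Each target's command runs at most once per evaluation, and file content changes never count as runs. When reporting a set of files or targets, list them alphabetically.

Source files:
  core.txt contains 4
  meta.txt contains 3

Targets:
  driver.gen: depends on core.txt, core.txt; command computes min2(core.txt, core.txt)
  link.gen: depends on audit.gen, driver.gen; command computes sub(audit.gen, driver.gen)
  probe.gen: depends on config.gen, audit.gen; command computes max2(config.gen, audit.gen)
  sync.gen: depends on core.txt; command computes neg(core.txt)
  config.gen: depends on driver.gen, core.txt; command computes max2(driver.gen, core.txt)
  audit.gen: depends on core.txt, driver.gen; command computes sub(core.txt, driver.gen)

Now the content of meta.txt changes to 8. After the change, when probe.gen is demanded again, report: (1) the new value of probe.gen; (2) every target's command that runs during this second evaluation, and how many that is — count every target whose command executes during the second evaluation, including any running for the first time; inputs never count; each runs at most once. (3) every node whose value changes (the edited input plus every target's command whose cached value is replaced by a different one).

First demand of the output computes:
  driver.gen = min2(4, 4) = 4
  audit.gen = sub(4, 4) = 0
  config.gen = max2(4, 4) = 4
  probe.gen = max2(4, 0) = 4

After the edit, cleaning proceeds:
  no node depends on meta.txt at all; the second demand re-runs nothing.

Note the shortcut — nothing in the graph depends on meta.txt at all, so no recomputation happens.

Demanding probe.gen again yields 4.
0 target commands run: none.
The nodes whose values change: meta.txt.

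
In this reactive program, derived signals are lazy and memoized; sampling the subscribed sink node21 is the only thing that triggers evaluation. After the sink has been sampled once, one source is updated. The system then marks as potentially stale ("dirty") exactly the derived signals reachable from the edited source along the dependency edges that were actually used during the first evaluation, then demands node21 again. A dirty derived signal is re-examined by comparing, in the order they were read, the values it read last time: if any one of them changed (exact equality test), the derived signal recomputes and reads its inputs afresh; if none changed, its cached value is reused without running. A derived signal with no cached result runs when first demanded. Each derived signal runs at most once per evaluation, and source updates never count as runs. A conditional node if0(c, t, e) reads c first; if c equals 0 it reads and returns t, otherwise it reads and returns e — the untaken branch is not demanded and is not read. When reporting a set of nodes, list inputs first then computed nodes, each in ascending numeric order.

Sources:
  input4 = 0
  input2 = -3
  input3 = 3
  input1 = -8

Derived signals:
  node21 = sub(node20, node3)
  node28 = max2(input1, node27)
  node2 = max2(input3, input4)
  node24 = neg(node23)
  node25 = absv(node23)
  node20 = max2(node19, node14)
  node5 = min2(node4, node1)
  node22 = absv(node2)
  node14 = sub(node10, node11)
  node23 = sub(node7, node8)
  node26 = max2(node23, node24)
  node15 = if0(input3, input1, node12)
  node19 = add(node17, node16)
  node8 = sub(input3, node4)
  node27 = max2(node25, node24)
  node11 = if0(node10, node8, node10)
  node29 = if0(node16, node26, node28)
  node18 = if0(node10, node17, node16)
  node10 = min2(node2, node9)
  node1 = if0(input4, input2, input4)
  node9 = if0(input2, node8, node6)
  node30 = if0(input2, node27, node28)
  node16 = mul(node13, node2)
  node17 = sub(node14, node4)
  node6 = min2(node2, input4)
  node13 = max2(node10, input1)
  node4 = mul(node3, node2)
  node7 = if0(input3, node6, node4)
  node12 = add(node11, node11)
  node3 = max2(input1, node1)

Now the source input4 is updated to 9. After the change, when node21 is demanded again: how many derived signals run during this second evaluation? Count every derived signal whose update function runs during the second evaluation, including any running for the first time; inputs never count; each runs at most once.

15 derived signals run: node1, node2, node3, node4, node6, node9, node10, node11, node13, node14, node16, node17, node19, node20, node21.
Note the branch switch — demand abandons node8, which is never re-examined.

First demand of the output computes:
  node1 = if0(input4=0 -> then branch input2) = -3
  node2 = max2(3, 0) = 3
  node3 = max2(-8, -3) = -3
  node4 = mul(-3, 3) = -9
  node6 = min2(3, 0) = 0
  node8 = sub(3, -9) = 12
  node9 = if0(input2=-3 -> else branch node6) = 0
  node10 = min2(3, 0) = 0
  node11 = if0(node10=0 -> then branch node8) = 12
  node13 = max2(0, -8) = 0
  node14 = sub(0, 12) = -12
  node16 = mul(0, 3) = 0
  node17 = sub(-12, -9) = -3
  node19 = add(-3, 0) = -3
  node20 = max2(-3, -12) = -3
  node21 = sub(-3, -3) = 0

After the edit, cleaning proceeds:
  node1: a read changed (input4 0->9) — executes, giving 9.
  node2: a read changed (input4 0->9) — executes, giving 9.
  node3: a read changed (node1 -3->9) — executes, giving 9.
  node4: a read changed (node3 -3->9; node2 3->9) — executes, giving 81.
  node6: a read changed (node2 3->9; input4 0->9) — executes, giving 9.
  node8: stays stale; no demand reaches it after the flip.
  node9: a read changed (node6 0->9) — executes, giving 9.
  node10: a read changed (node2 3->9; node9 0->9) — executes, giving 9.
  node11: a read changed (node10 0->9) — executes, giving 9.
  node13: a read changed (node10 0->9) — executes, giving 9.
  node14: a read changed (node10 0->9; node11 12->9) — executes, giving 0.
  node16: a read changed (node13 0->9; node2 3->9) — executes, giving 81.
  node17: a read changed (node14 -12->0; node4 -9->81) — executes, giving -81.
  node19: a read changed (node17 -3->-81; node16 0->81) — executes, giving 0.
  node20: a read changed (node19 -3->0; node14 -12->0) — executes, giving 0.
  node21: a read changed (node20 -3->0; node3 -3->9) — executes, giving -9.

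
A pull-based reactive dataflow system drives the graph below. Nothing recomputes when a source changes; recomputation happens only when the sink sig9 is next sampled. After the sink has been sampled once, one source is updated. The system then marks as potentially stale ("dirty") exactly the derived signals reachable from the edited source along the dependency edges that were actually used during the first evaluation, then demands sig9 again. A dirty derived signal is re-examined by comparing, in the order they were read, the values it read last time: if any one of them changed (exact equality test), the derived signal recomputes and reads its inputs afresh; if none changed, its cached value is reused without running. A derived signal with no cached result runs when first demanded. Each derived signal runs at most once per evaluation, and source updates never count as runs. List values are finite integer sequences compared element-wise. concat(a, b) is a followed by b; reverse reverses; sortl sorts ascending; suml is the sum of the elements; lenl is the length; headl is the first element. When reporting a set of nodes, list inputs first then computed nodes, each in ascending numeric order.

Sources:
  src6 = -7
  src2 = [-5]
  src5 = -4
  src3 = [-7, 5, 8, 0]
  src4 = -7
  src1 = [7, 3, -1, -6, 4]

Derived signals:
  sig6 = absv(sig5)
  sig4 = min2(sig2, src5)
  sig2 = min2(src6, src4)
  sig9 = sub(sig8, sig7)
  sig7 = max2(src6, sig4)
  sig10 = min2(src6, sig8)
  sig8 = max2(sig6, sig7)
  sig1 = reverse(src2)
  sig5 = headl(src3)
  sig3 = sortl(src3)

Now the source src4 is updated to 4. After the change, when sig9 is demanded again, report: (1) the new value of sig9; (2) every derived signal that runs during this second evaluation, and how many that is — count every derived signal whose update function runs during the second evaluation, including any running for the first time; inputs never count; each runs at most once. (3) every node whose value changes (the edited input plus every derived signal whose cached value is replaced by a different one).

New value of sig9: 14.
Derived signals that run: sig2 — 1 in total.
Values that change: src4.
Key observation: the change is absorbed at sig2 — it re-runs but produces the same value, and the output's value is unchanged.

First evaluation (everything demanded from the output):
  sig2 = min2(-7, -7) = -7
  sig4 = min2(-7, -4) = -7
  sig5 = headl([-7, 5, 8, 0]) = -7
  sig6 = absv(-7) = 7
  sig7 = max2(-7, -7) = -7
  sig8 = max2(7, -7) = 7
  sig9 = sub(7, -7) = 14

Propagation after the edit:
  sig2: runs — src4 -7->4; result -7 (same value as before).
  sig4: checked — values it read are unchanged (sig2 unchanged, src5 unchanged); reused cached -7 without running.
  sig7: checked — values it read are unchanged (src6 unchanged, sig4 unchanged); reused cached -7 without running.
  sig8: checked — values it read are unchanged (sig6 unchanged, sig7 unchanged); reused cached 7 without running.
  sig9: checked — values it read are unchanged (sig8 unchanged, sig7 unchanged); reused cached 14 without running.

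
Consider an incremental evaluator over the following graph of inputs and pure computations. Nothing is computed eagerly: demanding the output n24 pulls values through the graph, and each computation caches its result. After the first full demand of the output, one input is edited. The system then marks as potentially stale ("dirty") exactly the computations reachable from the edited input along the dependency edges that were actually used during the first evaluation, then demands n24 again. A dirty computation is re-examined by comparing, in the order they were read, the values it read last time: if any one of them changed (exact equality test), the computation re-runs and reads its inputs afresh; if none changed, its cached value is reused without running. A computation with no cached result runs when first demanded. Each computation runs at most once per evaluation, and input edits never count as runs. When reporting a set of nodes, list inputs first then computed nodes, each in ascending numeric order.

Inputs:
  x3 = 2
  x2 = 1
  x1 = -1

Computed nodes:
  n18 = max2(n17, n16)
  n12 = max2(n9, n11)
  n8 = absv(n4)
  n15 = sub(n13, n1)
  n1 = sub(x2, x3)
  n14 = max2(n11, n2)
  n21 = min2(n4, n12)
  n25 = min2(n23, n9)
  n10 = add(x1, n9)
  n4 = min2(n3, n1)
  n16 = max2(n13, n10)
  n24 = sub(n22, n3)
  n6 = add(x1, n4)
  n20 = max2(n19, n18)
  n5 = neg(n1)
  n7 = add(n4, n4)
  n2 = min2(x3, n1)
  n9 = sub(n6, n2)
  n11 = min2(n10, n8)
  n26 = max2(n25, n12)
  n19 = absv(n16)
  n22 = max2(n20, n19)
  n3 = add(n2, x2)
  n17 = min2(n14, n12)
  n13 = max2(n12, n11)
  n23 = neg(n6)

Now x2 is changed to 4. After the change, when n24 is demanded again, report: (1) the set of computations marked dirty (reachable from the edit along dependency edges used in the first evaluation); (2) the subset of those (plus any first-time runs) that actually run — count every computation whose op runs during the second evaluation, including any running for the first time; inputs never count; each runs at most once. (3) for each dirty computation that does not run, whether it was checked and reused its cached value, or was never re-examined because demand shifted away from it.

Dirty set: n1, n2, n3, n4, n6, n8, n9, n10, n11, n12, n13, n14, n16, n17, n18, n19, n20, n22, n24.
Run set: n1, n2, n3, n4, n6, n8, n9, n11, n14, n17, n24 (11 run).
Re-examined without running (cache reused): n10, n12, n13, n16, n18, n19, n20, n22.
The important point: at n10 every value read last time is unchanged, so the dirty flag clears without a run.

Initial pass — values computed on the first demand:
  n1 = sub(1, 2) = -1
  n2 = min2(2, -1) = -1
  n3 = add(-1, 1) = 0
  n4 = min2(0, -1) = -1
  n6 = add(-1, -1) = -2
  n8 = absv(-1) = 1
  n9 = sub(-2, -1) = -1
  n10 = add(-1, -1) = -2
  n11 = min2(-2, 1) = -2
  n12 = max2(-1, -2) = -1
  n13 = max2(-1, -2) = -1
  n14 = max2(-2, -1) = -1
  n16 = max2(-1, -2) = -1
  n17 = min2(-1, -1) = -1
  n18 = max2(-1, -1) = -1
  n19 = absv(-1) = 1
  n20 = max2(1, -1) = 1
  n22 = max2(1, 1) = 1
  n24 = sub(1, 0) = 1

Second demand — change propagation:
  n1: re-runs because x2 1->4; new result 2.
  n2: re-runs because n1 -1->2; new result 2.
  n3: re-runs because n2 -1->2; x2 1->4; new result 6.
  n4: re-runs because n3 0->6; n1 -1->2; new result 2.
  n6: re-runs because n4 -1->2; new result 1.
  n8: re-runs because n4 -1->2; new result 2.
  n9: re-runs because n6 -2->1; n2 -1->2; new result -1 (unchanged).
  n10: re-examined; everything it read last time is the same (x1 unchanged, n9 unchanged) — cache -2 kept, no run.
  n11: re-runs because n8 1->2; new result -2 (unchanged).
  n12: re-examined; everything it read last time is the same (n9 unchanged, n11 unchanged) — cache -1 kept, no run.
  n13: re-examined; everything it read last time is the same (n12 unchanged, n11 unchanged) — cache -1 kept, no run.
  n14: re-runs because n2 -1->2; new result 2.
  n16: re-examined; everything it read last time is the same (n13 unchanged, n10 unchanged) — cache -1 kept, no run.
  n17: re-runs because n14 -1->2; new result -1 (unchanged).
  n18: re-examined; everything it read last time is the same (n17 unchanged, n16 unchanged) — cache -1 kept, no run.
  n19: re-examined; everything it read last time is the same (n16 unchanged) — cache 1 kept, no run.
  n20: re-examined; everything it read last time is the same (n19 unchanged, n18 unchanged) — cache 1 kept, no run.
  n22: re-examined; everything it read last time is the same (n20 unchanged, n19 unchanged) — cache 1 kept, no run.
  n24: re-runs because n3 0->6; new result -5.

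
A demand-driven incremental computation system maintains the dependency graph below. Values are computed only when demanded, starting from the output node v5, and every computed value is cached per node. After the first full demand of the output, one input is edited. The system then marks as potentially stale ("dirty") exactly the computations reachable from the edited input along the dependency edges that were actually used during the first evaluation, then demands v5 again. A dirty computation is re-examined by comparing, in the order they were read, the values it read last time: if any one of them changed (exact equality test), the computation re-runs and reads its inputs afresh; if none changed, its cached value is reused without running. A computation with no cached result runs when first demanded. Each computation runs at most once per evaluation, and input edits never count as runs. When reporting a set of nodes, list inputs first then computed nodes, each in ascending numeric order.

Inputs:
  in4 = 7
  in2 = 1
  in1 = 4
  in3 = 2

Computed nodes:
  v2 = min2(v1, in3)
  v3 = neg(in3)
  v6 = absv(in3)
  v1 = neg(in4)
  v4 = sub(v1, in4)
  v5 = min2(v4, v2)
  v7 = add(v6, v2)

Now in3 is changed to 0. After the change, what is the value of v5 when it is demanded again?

First evaluation (everything demanded from the output):
  v1 = neg(7) = -7
  v2 = min2(-7, 2) = -7
  v4 = sub(-7, 7) = -14
  v5 = min2(-14, -7) = -14

Propagation after the edit:
  v2: runs — in3 2->0; result -7 (same value as before).
  v5: checked — values it read are unchanged (v4 unchanged, v2 unchanged); reused cached -14 without running.

Key observation: the change is absorbed at v2 — it re-runs but produces the same value, and the output's value is unchanged.

New value of v5: -14.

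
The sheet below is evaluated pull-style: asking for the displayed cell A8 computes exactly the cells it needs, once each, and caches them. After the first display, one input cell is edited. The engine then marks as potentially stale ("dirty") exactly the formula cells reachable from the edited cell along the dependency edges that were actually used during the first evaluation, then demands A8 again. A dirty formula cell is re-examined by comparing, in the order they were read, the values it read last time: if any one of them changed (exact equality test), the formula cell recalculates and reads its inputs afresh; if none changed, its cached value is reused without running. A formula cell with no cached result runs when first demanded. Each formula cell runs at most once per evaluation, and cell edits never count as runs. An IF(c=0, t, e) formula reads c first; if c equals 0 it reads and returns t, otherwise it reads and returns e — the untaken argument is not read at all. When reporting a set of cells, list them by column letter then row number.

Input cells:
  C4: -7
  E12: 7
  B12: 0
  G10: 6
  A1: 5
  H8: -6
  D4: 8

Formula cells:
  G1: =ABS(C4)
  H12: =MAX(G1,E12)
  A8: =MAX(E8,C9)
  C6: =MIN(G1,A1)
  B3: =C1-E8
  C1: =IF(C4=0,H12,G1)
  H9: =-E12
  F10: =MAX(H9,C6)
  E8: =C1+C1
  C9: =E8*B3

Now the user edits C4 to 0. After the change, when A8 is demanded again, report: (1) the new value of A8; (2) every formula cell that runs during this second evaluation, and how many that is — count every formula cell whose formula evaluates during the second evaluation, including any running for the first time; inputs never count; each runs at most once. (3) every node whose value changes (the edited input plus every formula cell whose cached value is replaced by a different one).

First demand of the output computes:
  G1 = ABS(-7) = 7
  C1 = IF(C4=0: C4=-7 -> else branch G1) = 7
  E8 = 7 + 7 = 14
  B3 = 7 - 14 = -7
  C9 = 14 * -7 = -98
  A8 = MAX(14, -98) = 14

After the edit, cleaning proceeds:
  G1: a read changed (C4 -7->0) — executes, giving 0.
  H12: had never run; runs now, result 7.
  C1: a read changed (C4 -7->0; G1 7->0) — executes, giving 7 — identical to its old value.
  E8: dirty, but its reads are unchanged (C1 unchanged, C1 unchanged); cached 14 stands.
  B3: dirty, but its reads are unchanged (C1 unchanged, E8 unchanged); cached -7 stands.
  C9: dirty, but its reads are unchanged (E8 unchanged, B3 unchanged); cached -98 stands.
  A8: dirty, but its reads are unchanged (E8 unchanged, C9 unchanged); cached 14 stands.

Note the branch switch — H12 had no cache and runs now for the first time.

Demanding A8 again yields 14.
3 formula cells run: C1, G1, H12.
The nodes whose values change: C4, G1.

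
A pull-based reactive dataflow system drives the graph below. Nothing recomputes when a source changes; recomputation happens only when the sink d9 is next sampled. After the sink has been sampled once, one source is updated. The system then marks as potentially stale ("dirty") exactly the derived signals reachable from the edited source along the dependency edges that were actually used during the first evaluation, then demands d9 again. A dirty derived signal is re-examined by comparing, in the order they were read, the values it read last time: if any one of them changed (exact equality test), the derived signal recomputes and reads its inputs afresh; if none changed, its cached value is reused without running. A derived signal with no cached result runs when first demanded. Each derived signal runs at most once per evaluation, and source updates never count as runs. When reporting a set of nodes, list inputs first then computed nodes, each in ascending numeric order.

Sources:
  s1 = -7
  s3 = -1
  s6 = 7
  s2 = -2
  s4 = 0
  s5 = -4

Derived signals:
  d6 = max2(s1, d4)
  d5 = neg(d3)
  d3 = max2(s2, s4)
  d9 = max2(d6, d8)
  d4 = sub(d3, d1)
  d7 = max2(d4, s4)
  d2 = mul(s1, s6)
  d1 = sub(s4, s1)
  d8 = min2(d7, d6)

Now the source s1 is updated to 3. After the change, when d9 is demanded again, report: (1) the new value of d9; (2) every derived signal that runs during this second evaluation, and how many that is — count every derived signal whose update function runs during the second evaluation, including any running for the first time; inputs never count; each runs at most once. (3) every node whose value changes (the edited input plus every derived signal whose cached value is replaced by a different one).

First evaluation (everything demanded from the output):
  d1 = sub(0, -7) = 7
  d3 = max2(-2, 0) = 0
  d4 = sub(0, 7) = -7
  d6 = max2(-7, -7) = -7
  d7 = max2(-7, 0) = 0
  d8 = min2(0, -7) = -7
  d9 = max2(-7, -7) = -7

Propagation after the edit:
  d1: runs — s1 -7->3; result -3.
  d4: runs — d1 7->-3; result 3.
  d6: runs — s1 -7->3; d4 -7->3; result 3.
  d7: runs — d4 -7->3; result 3.
  d8: runs — d7 0->3; d6 -7->3; result 3.
  d9: runs — d6 -7->3; d8 -7->3; result 3.

New value of d9: 3.
Derived signals that run: d1, d4, d6, d7, d8, d9 — 6 in total.
Values that change: s1, d1, d4, d6, d7, d8, d9.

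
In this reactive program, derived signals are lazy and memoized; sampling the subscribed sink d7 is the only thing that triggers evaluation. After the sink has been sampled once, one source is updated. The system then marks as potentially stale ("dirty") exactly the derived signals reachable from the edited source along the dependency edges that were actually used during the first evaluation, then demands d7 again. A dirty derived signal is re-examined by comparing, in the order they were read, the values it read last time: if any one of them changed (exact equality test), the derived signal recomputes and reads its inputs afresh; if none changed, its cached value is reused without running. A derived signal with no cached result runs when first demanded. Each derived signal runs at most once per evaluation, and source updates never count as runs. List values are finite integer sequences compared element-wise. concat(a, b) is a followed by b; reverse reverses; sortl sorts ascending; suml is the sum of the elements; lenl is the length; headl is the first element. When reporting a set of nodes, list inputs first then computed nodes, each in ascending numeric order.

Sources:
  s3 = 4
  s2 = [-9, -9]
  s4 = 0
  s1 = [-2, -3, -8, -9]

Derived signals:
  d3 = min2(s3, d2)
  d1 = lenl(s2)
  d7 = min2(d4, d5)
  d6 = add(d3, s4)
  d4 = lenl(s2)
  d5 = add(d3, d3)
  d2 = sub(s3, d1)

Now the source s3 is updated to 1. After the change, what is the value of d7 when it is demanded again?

Demanding d7 again yields -2.

First demand of the output computes:
  d1 = lenl([-9, -9]) = 2
  d2 = sub(4, 2) = 2
  d3 = min2(4, 2) = 2
  d4 = lenl([-9, -9]) = 2
  d5 = add(2, 2) = 4
  d7 = min2(2, 4) = 2

After the edit, cleaning proceeds:
  d2: a read changed (s3 4->1) — executes, giving -1.
  d3: a read changed (s3 4->1; d2 2->-1) — executes, giving -1.
  d5: a read changed (d3 2->-1; d3 2->-1) — executes, giving -2.
  d7: a read changed (d5 4->-2) — executes, giving -2.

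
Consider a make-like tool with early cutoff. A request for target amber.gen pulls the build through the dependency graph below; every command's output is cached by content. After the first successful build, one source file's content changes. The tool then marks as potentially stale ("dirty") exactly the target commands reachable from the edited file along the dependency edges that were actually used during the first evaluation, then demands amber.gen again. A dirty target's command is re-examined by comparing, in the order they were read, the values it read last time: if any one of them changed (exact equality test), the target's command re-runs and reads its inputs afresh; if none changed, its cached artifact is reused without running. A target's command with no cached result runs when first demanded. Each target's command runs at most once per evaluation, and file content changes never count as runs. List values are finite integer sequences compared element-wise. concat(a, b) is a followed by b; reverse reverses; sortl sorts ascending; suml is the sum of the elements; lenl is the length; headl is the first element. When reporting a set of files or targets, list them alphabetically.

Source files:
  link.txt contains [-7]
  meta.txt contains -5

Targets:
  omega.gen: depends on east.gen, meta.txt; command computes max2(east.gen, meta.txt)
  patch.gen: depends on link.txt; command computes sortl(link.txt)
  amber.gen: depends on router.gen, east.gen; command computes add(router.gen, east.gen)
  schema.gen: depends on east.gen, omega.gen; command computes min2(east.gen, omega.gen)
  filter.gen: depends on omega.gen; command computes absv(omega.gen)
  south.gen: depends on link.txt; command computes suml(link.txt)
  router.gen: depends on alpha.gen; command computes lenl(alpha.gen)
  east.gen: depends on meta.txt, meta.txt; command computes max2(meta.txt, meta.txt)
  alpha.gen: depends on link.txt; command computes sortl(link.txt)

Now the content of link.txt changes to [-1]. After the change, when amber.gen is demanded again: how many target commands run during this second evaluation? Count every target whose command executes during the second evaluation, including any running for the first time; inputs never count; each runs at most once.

First demand of the output computes:
  alpha.gen = sortl([-7]) = [-7]
  east.gen = max2(-5, -5) = -5
  router.gen = lenl([-7]) = 1
  amber.gen = add(1, -5) = -4

After the edit, cleaning proceeds:
  alpha.gen: a read changed (link.txt [-7]->[-1]) — executes, giving [-1].
  router.gen: a read changed (alpha.gen [-7]->[-1]) — executes, giving 1 — identical to its old value.
  amber.gen: dirty, but its reads are unchanged (router.gen unchanged, east.gen unchanged); cached -4 stands.

Note the absorption at router.gen: it re-runs yet its value is the same, leaving the output's value untouched.

2 target commands run: alpha.gen, router.gen.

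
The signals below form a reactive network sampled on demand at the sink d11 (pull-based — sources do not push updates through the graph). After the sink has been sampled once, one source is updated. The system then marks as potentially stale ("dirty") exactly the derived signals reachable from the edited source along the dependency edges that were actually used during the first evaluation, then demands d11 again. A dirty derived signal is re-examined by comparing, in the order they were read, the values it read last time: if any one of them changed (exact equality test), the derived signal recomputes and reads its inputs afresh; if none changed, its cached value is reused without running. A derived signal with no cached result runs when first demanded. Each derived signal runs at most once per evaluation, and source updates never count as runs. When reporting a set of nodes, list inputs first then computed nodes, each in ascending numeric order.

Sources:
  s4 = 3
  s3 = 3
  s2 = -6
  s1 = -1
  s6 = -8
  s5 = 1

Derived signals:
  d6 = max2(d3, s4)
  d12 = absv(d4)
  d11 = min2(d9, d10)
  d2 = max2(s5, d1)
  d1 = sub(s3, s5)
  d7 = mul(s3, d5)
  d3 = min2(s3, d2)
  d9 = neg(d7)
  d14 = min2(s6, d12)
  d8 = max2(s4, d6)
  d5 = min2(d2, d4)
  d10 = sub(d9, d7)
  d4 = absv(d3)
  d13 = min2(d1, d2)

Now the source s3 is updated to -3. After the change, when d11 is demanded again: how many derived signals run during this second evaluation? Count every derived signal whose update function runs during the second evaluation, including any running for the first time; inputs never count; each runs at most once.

Initial pass — values computed on the first demand:
  d1 = sub(3, 1) = 2
  d2 = max2(1, 2) = 2
  d3 = min2(3, 2) = 2
  d4 = absv(2) = 2
  d5 = min2(2, 2) = 2
  d7 = mul(3, 2) = 6
  d9 = neg(6) = -6
  d10 = sub(-6, 6) = -12
  d11 = min2(-6, -12) = -12

Second demand — change propagation:
  d1: re-runs because s3 3->-3; new result -4.
  d2: re-runs because d1 2->-4; new result 1.
  d3: re-runs because s3 3->-3; d2 2->1; new result -3.
  d4: re-runs because d3 2->-3; new result 3.
  d5: re-runs because d2 2->1; d4 2->3; new result 1.
  d7: re-runs because s3 3->-3; d5 2->1; new result -3.
  d9: re-runs because d7 6->-3; new result 3.
  d10: re-runs because d9 -6->3; d7 6->-3; new result 6.
  d11: re-runs because d9 -6->3; d10 -12->6; new result 3.

Run set: d1, d2, d3, d4, d5, d7, d9, d10, d11 (9 run).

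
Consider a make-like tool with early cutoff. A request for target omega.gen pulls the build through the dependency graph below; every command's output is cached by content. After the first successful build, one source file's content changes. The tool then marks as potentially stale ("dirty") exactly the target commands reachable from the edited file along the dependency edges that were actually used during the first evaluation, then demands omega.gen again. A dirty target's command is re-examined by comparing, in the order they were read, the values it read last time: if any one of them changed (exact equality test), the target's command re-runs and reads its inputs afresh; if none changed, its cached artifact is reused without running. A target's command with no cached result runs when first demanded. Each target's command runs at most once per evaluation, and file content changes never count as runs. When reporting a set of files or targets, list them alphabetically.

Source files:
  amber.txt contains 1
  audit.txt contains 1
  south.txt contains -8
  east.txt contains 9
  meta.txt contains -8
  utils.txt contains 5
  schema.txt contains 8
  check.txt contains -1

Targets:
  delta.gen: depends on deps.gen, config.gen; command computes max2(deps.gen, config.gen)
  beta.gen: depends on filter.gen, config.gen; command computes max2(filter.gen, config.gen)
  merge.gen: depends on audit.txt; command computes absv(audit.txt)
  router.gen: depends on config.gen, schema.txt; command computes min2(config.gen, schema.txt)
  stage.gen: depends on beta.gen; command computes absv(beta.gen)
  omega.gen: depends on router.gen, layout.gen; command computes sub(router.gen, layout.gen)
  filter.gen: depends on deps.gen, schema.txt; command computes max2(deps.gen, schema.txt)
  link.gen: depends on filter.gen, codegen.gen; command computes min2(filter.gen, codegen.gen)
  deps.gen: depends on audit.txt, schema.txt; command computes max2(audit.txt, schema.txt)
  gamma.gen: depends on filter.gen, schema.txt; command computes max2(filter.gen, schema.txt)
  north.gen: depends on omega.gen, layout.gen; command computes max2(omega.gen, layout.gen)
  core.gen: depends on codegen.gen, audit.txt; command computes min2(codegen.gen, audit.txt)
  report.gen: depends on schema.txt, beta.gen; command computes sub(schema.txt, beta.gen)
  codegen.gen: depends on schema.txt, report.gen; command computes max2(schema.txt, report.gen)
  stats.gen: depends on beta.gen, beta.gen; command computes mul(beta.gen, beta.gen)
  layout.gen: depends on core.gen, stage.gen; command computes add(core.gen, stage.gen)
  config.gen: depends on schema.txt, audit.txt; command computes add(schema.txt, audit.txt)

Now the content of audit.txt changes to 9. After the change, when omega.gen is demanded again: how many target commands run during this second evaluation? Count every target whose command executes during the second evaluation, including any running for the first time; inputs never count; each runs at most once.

11 target commands run: beta.gen, codegen.gen, config.gen, core.gen, deps.gen, filter.gen, layout.gen, omega.gen, report.gen, router.gen, stage.gen.

First demand of the output computes:
  config.gen = add(8, 1) = 9
  deps.gen = max2(1, 8) = 8
  filter.gen = max2(8, 8) = 8
  beta.gen = max2(8, 9) = 9
  report.gen = sub(8, 9) = -1
  codegen.gen = max2(8, -1) = 8
  core.gen = min2(8, 1) = 1
  router.gen = min2(9, 8) = 8
  stage.gen = absv(9) = 9
  layout.gen = add(1, 9) = 10
  omega.gen = sub(8, 10) = -2

After the edit, cleaning proceeds:
  config.gen: a read changed (audit.txt 1->9) — executes, giving 17.
  deps.gen: a read changed (audit.txt 1->9) — executes, giving 9.
  filter.gen: a read changed (deps.gen 8->9) — executes, giving 9.
  beta.gen: a read changed (filter.gen 8->9; config.gen 9->17) — executes, giving 17.
  report.gen: a read changed (beta.gen 9->17) — executes, giving -9.
  codegen.gen: a read changed (report.gen -1->-9) — executes, giving 8 — identical to its old value.
  core.gen: a read changed (audit.txt 1->9) — executes, giving 8.
  router.gen: a read changed (config.gen 9->17) — executes, giving 8 — identical to its old value.
  stage.gen: a read changed (beta.gen 9->17) — executes, giving 17.
  layout.gen: a read changed (core.gen 1->8; stage.gen 9->17) — executes, giving 25.
  omega.gen: a read changed (layout.gen 10->25) — executes, giving -17.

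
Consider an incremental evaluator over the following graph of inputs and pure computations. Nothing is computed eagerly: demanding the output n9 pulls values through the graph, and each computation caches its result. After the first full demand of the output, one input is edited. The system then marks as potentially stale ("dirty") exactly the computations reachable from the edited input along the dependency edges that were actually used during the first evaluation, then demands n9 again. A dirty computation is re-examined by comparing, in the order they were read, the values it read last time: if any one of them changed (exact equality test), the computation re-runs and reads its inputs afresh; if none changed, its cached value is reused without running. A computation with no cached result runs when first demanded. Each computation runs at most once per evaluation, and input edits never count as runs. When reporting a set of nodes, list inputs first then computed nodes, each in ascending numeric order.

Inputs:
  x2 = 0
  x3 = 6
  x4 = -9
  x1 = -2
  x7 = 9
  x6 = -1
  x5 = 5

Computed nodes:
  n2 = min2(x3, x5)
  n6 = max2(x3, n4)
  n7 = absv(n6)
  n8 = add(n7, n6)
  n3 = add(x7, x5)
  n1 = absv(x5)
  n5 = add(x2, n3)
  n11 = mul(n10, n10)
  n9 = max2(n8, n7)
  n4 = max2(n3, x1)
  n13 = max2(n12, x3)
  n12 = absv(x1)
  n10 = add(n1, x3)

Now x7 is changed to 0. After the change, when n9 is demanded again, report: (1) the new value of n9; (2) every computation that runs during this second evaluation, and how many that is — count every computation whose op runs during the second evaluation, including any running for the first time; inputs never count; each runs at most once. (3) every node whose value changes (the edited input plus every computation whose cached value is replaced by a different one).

n9 now evaluates to 12.
Run set: n3, n4, n6, n7, n8, n9 (6 run).
Changed values: x7, n3, n4, n6, n7, n8, n9.

Initial pass — values computed on the first demand:
  n3 = add(9, 5) = 14
  n4 = max2(14, -2) = 14
  n6 = max2(6, 14) = 14
  n7 = absv(14) = 14
  n8 = add(14, 14) = 28
  n9 = max2(28, 14) = 28

Second demand — change propagation:
  n3: re-runs because x7 9->0; new result 5.
  n4: re-runs because n3 14->5; new result 5.
  n6: re-runs because n4 14->5; new result 6.
  n7: re-runs because n6 14->6; new result 6.
  n8: re-runs because n7 14->6; n6 14->6; new result 12.
  n9: re-runs because n8 28->12; n7 14->6; new result 12.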